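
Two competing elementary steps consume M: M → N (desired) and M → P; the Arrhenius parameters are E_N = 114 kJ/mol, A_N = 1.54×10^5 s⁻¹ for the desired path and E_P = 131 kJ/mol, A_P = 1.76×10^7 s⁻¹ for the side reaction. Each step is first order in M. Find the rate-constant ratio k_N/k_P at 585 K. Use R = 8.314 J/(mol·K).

k_N/k_P = (A_N/A_P)·exp[−(E_N−E_P)/(RT)] = (A_N/A_P)·exp[(E_P−E_N)/(RT)].
(E_P−E_N)/(RT) = (131−114)×10³/(8.314×585) = 17000/4864 = 3.495.
k_N/k_P = (1.54×10^5/1.76×10^7)·exp(3.495) = 0.008750 × 32.96 = 0.288.

0.288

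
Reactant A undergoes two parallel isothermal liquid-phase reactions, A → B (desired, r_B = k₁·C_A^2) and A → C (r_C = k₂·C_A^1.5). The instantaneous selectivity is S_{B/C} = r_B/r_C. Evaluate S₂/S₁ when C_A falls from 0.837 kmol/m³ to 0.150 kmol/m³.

0.423

S_{B/C} = (k₁/k₂)·C_A^0.5, so S₂/S₁ = (C_{A,2}/C_{A,1})^0.5.
= (0.150/0.837)^0.5 = (0.1792)^0.5 = 0.423.
Selectivity toward B falls as C_A falls — high-concentration operation is favoured.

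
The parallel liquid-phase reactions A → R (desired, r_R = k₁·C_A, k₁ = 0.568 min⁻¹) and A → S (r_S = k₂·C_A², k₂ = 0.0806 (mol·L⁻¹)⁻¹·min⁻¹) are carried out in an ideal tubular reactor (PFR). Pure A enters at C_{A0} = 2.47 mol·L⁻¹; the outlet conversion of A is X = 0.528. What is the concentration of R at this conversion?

C_A = C_{A0}(1−X) = 1.166 mol·L⁻¹.
Along a PFR/batch, dC_R/dC_A = −r_R/(r_R+r_S) = −k₁/(k₁+k₂·C_A).
Integrating from C_{A0} to C_A: C_R = (0.568/0.0806)·ln[(0.568+0.0806·2.47)/(0.568+0.0806·1.17)] = 7.047·ln(0.7671/0.6620) = 1.039 mol·L⁻¹.

1.04 mol·L⁻¹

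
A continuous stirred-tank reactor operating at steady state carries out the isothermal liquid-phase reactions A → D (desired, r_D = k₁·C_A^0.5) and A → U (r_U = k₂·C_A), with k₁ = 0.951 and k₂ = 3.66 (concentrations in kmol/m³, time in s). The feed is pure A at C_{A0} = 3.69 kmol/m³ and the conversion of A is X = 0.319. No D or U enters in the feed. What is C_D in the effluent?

0.166 kmol/m³

Exit C_A = C_{A0}(1−X) = 3.69×0.681 = 2.513 kmol/m³.
In a CSTR the entire volume is at exit conditions, so r_D = 0.951×2.513^0.5 = 1.508 and r_U = 3.66×2.513 = 9.197.
Fraction of consumed A going to D: r_D/(r_D+r_U) = 0.1408.
C_D = 0.1408·C_{A0}·X = 0.1408×3.69×0.319 = 0.166 kmol/m³.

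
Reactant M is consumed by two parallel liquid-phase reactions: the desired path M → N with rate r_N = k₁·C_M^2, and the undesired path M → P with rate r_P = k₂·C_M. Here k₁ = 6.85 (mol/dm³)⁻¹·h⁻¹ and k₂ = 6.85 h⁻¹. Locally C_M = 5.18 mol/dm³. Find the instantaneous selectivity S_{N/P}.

5.18

S_{N/P} = r_N/r_P = (k₁·C_M^2)/(k₂·C_M) = (k₁/k₂)·C_M.
= (6.85×5.180^2) / (6.85×5.180) = 183.8/35.48 = 5.18.
Since the desired path is higher order in M, keeping C_M high (PFR or concentrated feed) favours N.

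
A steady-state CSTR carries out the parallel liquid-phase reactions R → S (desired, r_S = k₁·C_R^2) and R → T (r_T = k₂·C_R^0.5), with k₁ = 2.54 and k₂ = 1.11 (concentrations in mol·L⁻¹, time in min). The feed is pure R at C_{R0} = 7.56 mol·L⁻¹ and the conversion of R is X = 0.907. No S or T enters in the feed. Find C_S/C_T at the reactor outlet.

1.35

Exit C_R = C_{R0}(1−X) = 7.56×0.0930 = 0.7031 mol·L⁻¹.
In a CSTR the entire volume is at exit conditions, so r_S = 2.54×0.7031^2 = 1.256 and r_T = 1.11×0.7031^0.5 = 0.9307.
Overall selectivity = C_S/C_T = r_Sτ/(r_Tτ) = r_S/r_T = 1.35.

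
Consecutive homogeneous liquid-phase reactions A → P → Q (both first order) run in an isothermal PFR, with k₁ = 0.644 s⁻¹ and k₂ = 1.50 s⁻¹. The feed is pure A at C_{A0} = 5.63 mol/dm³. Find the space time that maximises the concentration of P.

0.988 s

Setting dC_P/dτ = 0 gives τ_opt = ln(k₂/k₁)/(k₂−k₁).
= ln(1.50/0.644)/(1.50−0.644) = ln(2.329)/0.8560 = 0.8455/0.8560 = 0.988 s.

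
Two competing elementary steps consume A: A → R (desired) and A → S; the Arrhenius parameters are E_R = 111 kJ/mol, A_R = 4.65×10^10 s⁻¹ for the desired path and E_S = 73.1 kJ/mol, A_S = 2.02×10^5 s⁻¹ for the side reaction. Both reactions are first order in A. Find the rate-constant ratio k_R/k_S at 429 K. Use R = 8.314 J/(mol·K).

5.59

Since both paths have the same order in A, the concentration cancels and S_{R/S} = k_R/k_S = (A_R/A_S)·exp[(E_S−E_R)/(RT)].
(E_S−E_R)/(RT) = (73.1−111)×10³/(8.314×429) = -37900/3567 = -10.63.
k_R/k_S = (4.65×10^10/2.02×10^5)·exp(-10.63) = 2.302×10^5 × 2.428×10^-5 = 5.59.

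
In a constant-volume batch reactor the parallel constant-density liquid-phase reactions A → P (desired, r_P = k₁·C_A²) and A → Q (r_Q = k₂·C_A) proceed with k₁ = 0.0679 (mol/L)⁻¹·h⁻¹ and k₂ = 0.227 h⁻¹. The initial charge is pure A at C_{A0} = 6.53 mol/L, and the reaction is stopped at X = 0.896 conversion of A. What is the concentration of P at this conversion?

C_A = C_{A0}(1−X) = 0.6791 mol/L.
Along a PFR/batch, dC_Q/dC_A = −r_Q/(r_P+r_Q) = −k₂/(k₂+k₁·C_A).
Integrating from C_{A0} to C_A: C_Q = (0.227/0.0679)·ln[(0.227+0.0679·6.53)/(0.227+0.0679·0.679)] = 3.343·ln(0.6704/0.2731) = 3.002 mol/L.
Then C_P = (C_{A0}−C_A) − C_Q = 5.851 − 3.002 = 2.849 mol/L.

2.85 mol/L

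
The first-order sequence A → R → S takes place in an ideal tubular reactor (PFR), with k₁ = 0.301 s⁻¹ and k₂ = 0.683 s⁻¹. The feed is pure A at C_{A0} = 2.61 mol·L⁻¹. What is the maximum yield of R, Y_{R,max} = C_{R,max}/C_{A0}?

For a first-order series the maximum intermediate yield is C_{R,max}/C_{A0} = (k₁/k₂)^[k₂/(k₂−k₁)].
= (0.301/0.683)^(0.683/(0.683−0.301)) = (0.4407)^(1.788) = 0.2311.

0.231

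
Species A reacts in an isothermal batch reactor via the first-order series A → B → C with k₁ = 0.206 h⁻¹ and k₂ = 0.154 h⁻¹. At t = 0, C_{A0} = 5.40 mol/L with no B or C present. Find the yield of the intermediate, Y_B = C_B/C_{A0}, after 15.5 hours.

For first-order series with pure A initially, C_B(t) = k₁C_{A0}/(k₂−k₁)·(e^(−k₁t) − e^(−k₂t)).
e^(−k₁t) = e^(−0.206×15.5) = e^(−3.193) = 0.04105; e^(−k₂t) = e^(−2.387) = 0.09190.
C_B = 0.206×5.40/(0.154−0.206) × (0.04105−0.09190) = (-21.39)×(-0.05086) = 1.088 mol/L.
Y_B = C_B/C_{A0} = 1.088/5.40 = 0.201.

0.201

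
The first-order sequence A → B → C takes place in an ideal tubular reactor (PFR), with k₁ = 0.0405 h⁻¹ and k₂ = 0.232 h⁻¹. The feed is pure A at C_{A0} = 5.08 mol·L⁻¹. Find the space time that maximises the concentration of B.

The intermediate peaks when r₁ = r₂, i.e. k₁e^(−k₁τ) = k₂e^(−k₂τ), giving τ_opt = ln(k₂/k₁)/(k₂−k₁).
= ln(0.232/0.0405)/(0.232−0.0405) = ln(5.728)/0.1915 = 1.745/0.1915 = 9.11 h.

9.11 h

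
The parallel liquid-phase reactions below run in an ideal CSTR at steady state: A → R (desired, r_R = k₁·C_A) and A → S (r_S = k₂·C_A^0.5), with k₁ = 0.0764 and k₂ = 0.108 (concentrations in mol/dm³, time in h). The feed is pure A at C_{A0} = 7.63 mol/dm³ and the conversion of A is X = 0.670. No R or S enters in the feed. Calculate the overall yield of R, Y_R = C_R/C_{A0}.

Exit C_A = C_{A0}(1−X) = 7.63×0.330 = 2.518 mol/dm³.
In a CSTR the entire volume is at exit conditions, so r_R = 0.0764×2.518 = 0.1924 and r_S = 0.108×2.518^0.5 = 0.1714.
Fraction of consumed A going to R: r_R/(r_R+r_S) = 0.5289.
C_R = 0.5289·C_{A0}·X = 0.5289×7.63×0.670 = 2.70 mol/dm³; Y_R = C_R/C_{A0} = 0.354.

0.354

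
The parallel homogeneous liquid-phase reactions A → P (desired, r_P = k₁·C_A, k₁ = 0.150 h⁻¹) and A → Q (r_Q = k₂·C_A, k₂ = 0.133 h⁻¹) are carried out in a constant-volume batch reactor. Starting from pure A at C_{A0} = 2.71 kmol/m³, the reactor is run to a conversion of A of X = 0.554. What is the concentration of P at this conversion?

C_A = C_{A0}(1−X) = 1.209 kmol/m³.
Both paths are first order in A, so the instantaneous fraction to P is constant: dC_P/d(−C_A) = k₁/(k₁+k₂) = 0.5300.
C_P = 0.5300·(C_{A0}−C_A) = 0.5300×1.501 = 0.796 kmol/m³.

0.796 kmol/m³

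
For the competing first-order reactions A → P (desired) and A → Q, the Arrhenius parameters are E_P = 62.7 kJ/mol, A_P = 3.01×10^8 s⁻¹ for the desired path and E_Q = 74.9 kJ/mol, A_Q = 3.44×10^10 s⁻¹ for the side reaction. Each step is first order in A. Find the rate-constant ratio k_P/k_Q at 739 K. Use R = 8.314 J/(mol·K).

k_P/k_Q = (A_P/A_Q)·exp[−(E_P−E_Q)/(RT)] = (A_P/A_Q)·exp[(E_Q−E_P)/(RT)].
(E_Q−E_P)/(RT) = (74.9−62.7)×10³/(8.314×739) = 12200/6144 = 1.986.
k_P/k_Q = (3.01×10^8/3.44×10^10)·exp(1.986) = 0.008750 × 7.284 = 0.0637.
Since E_P < E_Q, lowering the temperature improves selectivity toward P.

0.0637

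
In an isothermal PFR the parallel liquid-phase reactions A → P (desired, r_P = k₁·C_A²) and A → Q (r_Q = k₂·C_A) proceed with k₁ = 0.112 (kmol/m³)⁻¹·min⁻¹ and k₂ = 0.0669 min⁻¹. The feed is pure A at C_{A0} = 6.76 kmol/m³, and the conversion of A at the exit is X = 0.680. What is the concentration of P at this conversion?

C_A = C_{A0}(1−X) = 2.163 kmol/m³.
Along a PFR/batch, dC_Q/dC_A = −r_Q/(r_P+r_Q) = −k₂/(k₂+k₁·C_A).
Integrating from C_{A0} to C_A: C_Q = (0.0669/0.112)·ln[(0.0669+0.112·6.76)/(0.0669+0.112·2.16)] = 0.5973·ln(0.8240/0.3092) = 0.5855 kmol/m³.
Then C_P = (C_{A0}−C_A) − C_Q = 4.597 − 0.5855 = 4.011 kmol/m³.

4.01 kmol/m³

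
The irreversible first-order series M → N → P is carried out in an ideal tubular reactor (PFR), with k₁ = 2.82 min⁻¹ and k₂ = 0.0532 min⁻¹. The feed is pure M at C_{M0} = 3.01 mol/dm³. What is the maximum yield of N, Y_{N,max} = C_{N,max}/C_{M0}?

Evaluating C_N at τ_opt = ln(k₂/k₁)/(k₂−k₁) gives C_{N,max}/C_{M0} = (k₁/k₂)^[k₂/(k₂−k₁)].
= (2.82/0.0532)^(0.0532/(0.0532−2.82)) = (53.01)^(-0.01923) = 0.9265.

0.926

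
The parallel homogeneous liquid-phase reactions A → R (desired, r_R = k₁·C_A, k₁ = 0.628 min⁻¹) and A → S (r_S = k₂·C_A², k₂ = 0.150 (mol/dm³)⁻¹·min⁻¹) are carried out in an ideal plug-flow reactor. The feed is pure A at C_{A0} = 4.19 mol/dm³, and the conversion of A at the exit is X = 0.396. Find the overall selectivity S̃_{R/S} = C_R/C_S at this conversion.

C_A = C_{A0}(1−X) = 2.531 mol/dm³.
Along a PFR/batch, dC_R/dC_A = −r_R/(r_R+r_S) = −k₁/(k₁+k₂·C_A).
Integrating from C_{A0} to C_A: C_R = (0.628/0.150)·ln[(0.628+0.150·4.19)/(0.628+0.150·2.53)] = 4.187·ln(1.256/1.008) = 0.9242 mol/dm³.
C_S = (C_{A0}−C_A)−C_R = 0.7351 mol/dm³; S̃_{R/S} = 0.9242/0.7351 = 1.26.

1.26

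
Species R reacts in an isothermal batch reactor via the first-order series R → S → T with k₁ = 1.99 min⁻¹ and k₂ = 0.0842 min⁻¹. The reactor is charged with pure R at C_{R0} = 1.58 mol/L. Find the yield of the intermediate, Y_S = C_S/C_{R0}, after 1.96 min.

For first-order series with pure R initially, C_S(t) = k₁C_{R0}/(k₂−k₁)·(e^(−k₁t) − e^(−k₂t)).
e^(−k₁t) = e^(−1.99×1.96) = e^(−3.900) = 0.02023; e^(−k₂t) = e^(−0.1650) = 0.8479.
C_S = 1.99×1.58/(0.0842−1.99) × (0.02023−0.8479) = (-1.650)×(-0.8276) = 1.365 mol/L.
Y_S = C_S/C_{R0} = 1.365/1.58 = 0.864.

0.864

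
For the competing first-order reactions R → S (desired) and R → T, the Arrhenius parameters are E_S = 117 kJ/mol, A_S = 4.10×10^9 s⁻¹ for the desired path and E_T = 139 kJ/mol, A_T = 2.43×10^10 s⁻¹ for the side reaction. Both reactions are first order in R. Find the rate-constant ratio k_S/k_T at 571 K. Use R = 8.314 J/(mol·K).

17.4

With equal orders, S_{S/T} = k_S/k_T = (A_S/A_T)·exp[(E_T−E_S)/(RT)].
(E_T−E_S)/(RT) = (139−117)×10³/(8.314×571) = 22000/4747 = 4.634.
k_S/k_T = (4.10×10^9/2.43×10^10)·exp(4.634) = 0.1687 × 102.9 = 17.4.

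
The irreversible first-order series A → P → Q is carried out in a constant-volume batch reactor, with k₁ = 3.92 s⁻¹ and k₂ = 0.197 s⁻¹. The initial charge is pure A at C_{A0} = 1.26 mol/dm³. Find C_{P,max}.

1.08 mol/dm³

Evaluating C_P at t_opt = ln(k₂/k₁)/(k₂−k₁) gives C_{P,max}/C_{A0} = (k₁/k₂)^[k₂/(k₂−k₁)].
= (3.92/0.197)^(0.197/(0.197−3.92)) = (19.90)^(-0.05291) = 0.8536.
C_{P,max} = 0.8536×1.26 = 1.08 mol/dm³.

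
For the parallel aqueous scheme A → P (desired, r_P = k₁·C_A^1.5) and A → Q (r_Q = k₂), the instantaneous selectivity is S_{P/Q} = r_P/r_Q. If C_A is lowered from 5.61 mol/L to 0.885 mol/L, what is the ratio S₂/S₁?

0.0627

S_{P/Q} = (k₁/k₂)·C_A^1.5, so S₂/S₁ = (C_{A,2}/C_{A,1})^1.5.
= (0.885/5.61)^1.5 = (0.1578)^1.5 = 0.0627.
Selectivity toward P falls as C_A falls — high-concentration operation is favoured.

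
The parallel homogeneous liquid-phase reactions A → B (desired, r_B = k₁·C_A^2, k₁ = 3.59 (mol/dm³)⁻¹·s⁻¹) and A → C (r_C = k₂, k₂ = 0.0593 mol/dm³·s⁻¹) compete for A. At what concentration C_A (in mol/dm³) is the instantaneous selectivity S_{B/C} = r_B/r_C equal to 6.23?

0.321 mol/dm³

S_{B/C} = (k₁/k₂)·C_A^2 ⇒ C_A = (S·k₂/k₁)^(0.5).
= (6.23×0.0593/3.59)^(0.5) = (0.1029)^(0.5) = 0.321 mol/dm³.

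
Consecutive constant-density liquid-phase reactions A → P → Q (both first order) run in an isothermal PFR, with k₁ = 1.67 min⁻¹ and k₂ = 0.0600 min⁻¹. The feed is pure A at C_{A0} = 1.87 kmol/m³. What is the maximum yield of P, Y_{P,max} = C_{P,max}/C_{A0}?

0.883

For a first-order series the maximum intermediate yield is C_{P,max}/C_{A0} = (k₁/k₂)^[k₂/(k₂−k₁)].
= (1.67/0.0600)^(0.0600/(0.0600−1.67)) = (27.83)^(-0.03727) = 0.8834.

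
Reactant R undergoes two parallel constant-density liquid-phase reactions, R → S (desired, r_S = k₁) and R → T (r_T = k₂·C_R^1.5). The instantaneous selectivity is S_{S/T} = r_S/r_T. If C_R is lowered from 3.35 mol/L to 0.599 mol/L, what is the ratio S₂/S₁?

13.2

S_{S/T} = (k₁/k₂)·C_R^-1.5, so S₂/S₁ = (C_{R,2}/C_{R,1})^-1.5.
= (0.599/3.35)^(-1.5) = (0.1788)^(-1.5) = 13.2.
Selectivity toward S rises as C_R falls — low-concentration operation is favoured.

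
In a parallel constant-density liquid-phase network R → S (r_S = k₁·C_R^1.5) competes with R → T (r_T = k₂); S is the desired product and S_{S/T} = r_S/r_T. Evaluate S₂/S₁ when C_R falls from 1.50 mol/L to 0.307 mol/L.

S_{S/T} = (k₁/k₂)·C_R^1.5, so S₂/S₁ = (C_{R,2}/C_{R,1})^1.5.
= (0.307/1.50)^1.5 = (0.2047)^1.5 = 0.0926.

0.0926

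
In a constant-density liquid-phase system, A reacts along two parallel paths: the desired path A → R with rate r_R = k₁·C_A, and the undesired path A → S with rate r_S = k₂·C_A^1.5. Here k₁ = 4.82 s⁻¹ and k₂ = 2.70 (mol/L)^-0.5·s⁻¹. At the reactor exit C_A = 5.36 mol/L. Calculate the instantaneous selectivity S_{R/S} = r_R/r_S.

S_{R/S} = r_R/r_S = (k₁·C_A)/(k₂·C_A^1.5) = (k₁/k₂)·C_A^-0.5.
= (4.82×5.360) / (2.70×5.360^1.5) = 25.84/33.51 = 0.771.

0.771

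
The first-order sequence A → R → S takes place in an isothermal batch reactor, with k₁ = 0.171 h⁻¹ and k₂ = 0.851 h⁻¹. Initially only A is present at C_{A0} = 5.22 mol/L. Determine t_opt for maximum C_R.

For first-order series the maximum of C_R occurs at t_opt = ln(k₂/k₁)/(k₂−k₁).
= ln(0.851/0.171)/(0.851−0.171) = ln(4.977)/0.6800 = 1.605/0.6800 = 2.36 h.

2.36 h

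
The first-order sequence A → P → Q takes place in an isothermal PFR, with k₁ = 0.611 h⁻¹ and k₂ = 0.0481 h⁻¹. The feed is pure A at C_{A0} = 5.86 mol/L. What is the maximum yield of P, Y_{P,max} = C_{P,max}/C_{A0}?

At the optimum, C_{P,max}/C_{A0} = (k₁/k₂)^[k₂/(k₂−k₁)].
= (0.611/0.0481)^(0.0481/(0.0481−0.611)) = (12.70)^(-0.08545) = 0.8048.

0.805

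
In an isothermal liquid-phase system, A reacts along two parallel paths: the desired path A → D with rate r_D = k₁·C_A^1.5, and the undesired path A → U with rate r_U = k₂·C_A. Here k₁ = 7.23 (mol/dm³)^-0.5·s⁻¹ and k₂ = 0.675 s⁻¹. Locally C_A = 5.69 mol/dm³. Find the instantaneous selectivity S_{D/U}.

25.5

S_{D/U} = r_D/r_U = (k₁·C_A^1.5)/(k₂·C_A) = (k₁/k₂)·C_A^0.5.
= (7.23×5.690^1.5) / (0.675×5.690) = 98.13/3.841 = 25.5.
Since the desired path is higher order in A, keeping C_A high (PFR or concentrated feed) favours D.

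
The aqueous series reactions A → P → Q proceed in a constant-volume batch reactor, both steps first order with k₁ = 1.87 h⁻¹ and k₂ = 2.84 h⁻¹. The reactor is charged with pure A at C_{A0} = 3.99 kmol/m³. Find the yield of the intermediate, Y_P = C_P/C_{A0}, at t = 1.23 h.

The intermediate concentration in a first-order A→B→C sequence is C_P = k₁C_{A0}(e^(−k₁t) − e^(−k₂t))/(k₂−k₁).
e^(−k₁t) = e^(−1.87×1.23) = e^(−2.300) = 0.1002; e^(−k₂t) = e^(−3.493) = 0.03040.
C_P = 1.87×3.99/(2.84−1.87) × (0.1002−0.03040) = 7.692×0.06985 = 0.5373 kmol/m³.
Y_P = C_P/C_{A0} = 0.5373/3.99 = 0.135.

0.135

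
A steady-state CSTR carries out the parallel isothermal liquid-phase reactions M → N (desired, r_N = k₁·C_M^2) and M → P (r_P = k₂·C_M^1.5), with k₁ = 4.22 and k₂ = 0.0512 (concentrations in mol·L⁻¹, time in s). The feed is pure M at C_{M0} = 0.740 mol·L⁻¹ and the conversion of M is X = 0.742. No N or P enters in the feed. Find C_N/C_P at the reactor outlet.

36.0

Exit C_M = C_{M0}(1−X) = 0.740×0.258 = 0.1909 mol·L⁻¹.
Rates in a CSTR are evaluated at the outlet concentration: r_N = 4.22×0.1909^2 = 0.1538, r_P = 0.0512×0.1909^1.5 = 0.004271.
Overall selectivity = C_N/C_P = r_Nτ/(r_Pτ) = r_N/r_P = 36.0.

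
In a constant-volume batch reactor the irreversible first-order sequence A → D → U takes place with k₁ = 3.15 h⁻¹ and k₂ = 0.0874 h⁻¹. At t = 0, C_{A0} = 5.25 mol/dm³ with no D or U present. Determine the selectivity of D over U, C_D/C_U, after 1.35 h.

The intermediate concentration in a first-order A→B→C sequence is C_D = k₁C_{A0}(e^(−k₁t) − e^(−k₂t))/(k₂−k₁).
e^(−k₁t) = e^(−3.15×1.35) = e^(−4.253) = 0.01423; e^(−k₂t) = e^(−0.1180) = 0.8887.
C_D = 3.15×5.25/(0.0874−3.15) × (0.01423−0.8887) = (-5.400)×(-0.8745) = 4.722 mol/dm³.
C_A = C_{A0}e^(−k₁t) = 0.07470 mol/dm³, so C_U = C_{A0}−C_A−C_D = 0.4533 mol/dm³; C_D/C_U = 10.4.

10.4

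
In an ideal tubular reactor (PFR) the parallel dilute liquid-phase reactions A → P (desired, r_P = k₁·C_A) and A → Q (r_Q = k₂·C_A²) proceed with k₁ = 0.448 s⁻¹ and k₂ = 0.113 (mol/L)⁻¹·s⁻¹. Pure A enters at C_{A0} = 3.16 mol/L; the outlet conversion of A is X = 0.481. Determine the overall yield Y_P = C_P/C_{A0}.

C_A = C_{A0}(1−X) = 1.640 mol/L.
Along a PFR/batch, dC_P/dC_A = −r_P/(r_P+r_Q) = −k₁/(k₁+k₂·C_A).
Integrating from C_{A0} to C_A: C_P = (0.448/0.113)·ln[(0.448+0.113·3.16)/(0.448+0.113·1.64)] = 3.965·ln(0.8051/0.6333) = 0.9513 mol/L.
Y_P = C_P/C_{A0} = 0.9513/3.16 = 0.301.

0.301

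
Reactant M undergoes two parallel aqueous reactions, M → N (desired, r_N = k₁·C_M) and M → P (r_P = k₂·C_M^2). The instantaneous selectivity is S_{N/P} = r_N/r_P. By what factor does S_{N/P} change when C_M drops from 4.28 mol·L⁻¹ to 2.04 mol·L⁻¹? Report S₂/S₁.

S_{N/P} = (k₁/k₂)·C_M⁻¹, so S₂/S₁ = (C_{M,2}/C_{M,1})⁻¹.
= 4.28/2.04 = 2.10.

2.10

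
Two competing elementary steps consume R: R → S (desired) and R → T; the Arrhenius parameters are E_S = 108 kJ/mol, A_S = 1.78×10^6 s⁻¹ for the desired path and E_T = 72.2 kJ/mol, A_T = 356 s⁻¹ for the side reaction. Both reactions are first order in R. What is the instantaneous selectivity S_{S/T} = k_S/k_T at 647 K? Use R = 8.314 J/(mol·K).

6.44

With equal orders, S_{S/T} = k_S/k_T = (A_S/A_T)·exp[(E_T−E_S)/(RT)].
(E_T−E_S)/(RT) = (72.2−108)×10³/(8.314×647) = -35800/5379 = -6.655.
k_S/k_T = (1.78×10^6/356)·exp(-6.655) = 5000 × 0.001287 = 6.44.
Since E_S > E_T, raising the temperature improves selectivity toward S.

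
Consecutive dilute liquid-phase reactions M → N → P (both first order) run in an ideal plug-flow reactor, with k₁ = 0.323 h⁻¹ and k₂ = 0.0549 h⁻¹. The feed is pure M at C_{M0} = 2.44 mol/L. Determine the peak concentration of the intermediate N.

1.70 mol/L

Evaluating C_N at τ_opt = ln(k₂/k₁)/(k₂−k₁) gives C_{N,max}/C_{M0} = (k₁/k₂)^[k₂/(k₂−k₁)].
= (0.323/0.0549)^(0.0549/(0.0549−0.323)) = (5.883)^(-0.2048) = 0.6957.
C_{N,max} = 0.6957×2.44 = 1.70 mol/L.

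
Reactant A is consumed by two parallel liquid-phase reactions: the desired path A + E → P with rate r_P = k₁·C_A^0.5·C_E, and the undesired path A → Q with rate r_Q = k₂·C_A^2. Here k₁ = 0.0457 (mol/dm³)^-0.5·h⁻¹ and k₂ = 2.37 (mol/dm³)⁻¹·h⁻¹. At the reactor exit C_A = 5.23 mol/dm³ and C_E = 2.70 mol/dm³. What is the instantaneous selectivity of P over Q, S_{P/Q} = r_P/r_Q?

0.00435

S_{P/Q} = r_P/r_Q = (k₁·C_A^0.5·C_E)/(k₂·C_A^2) = (k₁/k₂)·C_A^-1.5·C_E.
= (0.0457×5.230^0.5×2.700) / (2.37×5.230^2) = 0.2822/64.83 = 0.00435.
The undesired path is higher order in A, so low C_A (CSTR or dilute feed) favours P.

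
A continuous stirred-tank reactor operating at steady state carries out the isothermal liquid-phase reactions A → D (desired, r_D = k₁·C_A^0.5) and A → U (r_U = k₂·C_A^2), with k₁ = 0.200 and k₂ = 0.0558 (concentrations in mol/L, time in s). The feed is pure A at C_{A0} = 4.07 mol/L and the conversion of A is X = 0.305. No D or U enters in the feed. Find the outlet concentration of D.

Exit C_A = C_{A0}(1−X) = 4.07×0.695 = 2.829 mol/L.
Rates in a CSTR are evaluated at the outlet concentration: r_D = 0.200×2.829^0.5 = 0.3364, r_U = 0.0558×2.829^2 = 0.4465.
Fraction of consumed A going to D: r_D/(r_D+r_U) = 0.4297.
C_D = 0.4297·C_{A0}·X = 0.4297×4.07×0.305 = 0.533 mol/L.

0.533 mol/L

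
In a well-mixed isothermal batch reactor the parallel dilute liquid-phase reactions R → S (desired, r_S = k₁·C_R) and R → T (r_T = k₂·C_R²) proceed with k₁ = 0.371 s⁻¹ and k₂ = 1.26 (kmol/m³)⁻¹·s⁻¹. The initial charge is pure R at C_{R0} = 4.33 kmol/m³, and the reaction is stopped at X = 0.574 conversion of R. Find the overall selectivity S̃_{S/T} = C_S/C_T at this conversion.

0.101

C_R = C_{R0}(1−X) = 1.845 kmol/m³.
Along a PFR/batch, dC_S/dC_R = −r_S/(r_S+r_T) = −k₁/(k₁+k₂·C_R).
Integrating from C_{R0} to C_R: C_S = (0.371/1.26)·ln[(0.371+1.26·4.33)/(0.371+1.26·1.84)] = 0.2944·ln(5.827/2.695) = 0.2270 kmol/m³.
C_T = (C_{R0}−C_R)−C_S = 2.258 kmol/m³; S̃_{S/T} = 0.2270/2.258 = 0.101.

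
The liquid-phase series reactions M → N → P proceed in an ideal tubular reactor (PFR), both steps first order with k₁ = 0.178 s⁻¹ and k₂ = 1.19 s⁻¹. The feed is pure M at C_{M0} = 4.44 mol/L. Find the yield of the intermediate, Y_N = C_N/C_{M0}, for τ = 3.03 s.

0.0978

Solving the coupled first-order balances gives C_N(τ) = [k₁/(k₂−k₁)]·C_{M0}·(e^(−k₁τ) − e^(−k₂τ)).
e^(−k₁τ) = e^(−0.178×3.03) = e^(−0.5393) = 0.5831; e^(−k₂τ) = e^(−3.606) = 0.02717.
C_N = 0.178×4.44/(1.19−0.178) × (0.5831−0.02717) = 0.7809×0.5560 = 0.4342 mol/L.
Y_N = C_N/C_{M0} = 0.4342/4.44 = 0.0978.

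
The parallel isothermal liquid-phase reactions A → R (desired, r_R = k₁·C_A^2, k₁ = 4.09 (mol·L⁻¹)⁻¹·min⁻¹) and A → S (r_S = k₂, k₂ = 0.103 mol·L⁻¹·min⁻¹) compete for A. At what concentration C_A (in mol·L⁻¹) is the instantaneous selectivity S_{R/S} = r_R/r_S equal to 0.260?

0.0809 mol·L⁻¹

S_{R/S} = (k₁/k₂)·C_A^2 ⇒ C_A = (S·k₂/k₁)^(0.5).
= (0.260×0.103/4.09)^(0.5) = (0.006548)^(0.5) = 0.0809 mol·L⁻¹.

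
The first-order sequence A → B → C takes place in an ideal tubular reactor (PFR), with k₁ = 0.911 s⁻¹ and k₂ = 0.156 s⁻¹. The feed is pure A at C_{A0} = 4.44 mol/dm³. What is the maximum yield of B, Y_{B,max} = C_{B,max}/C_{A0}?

0.694

Evaluating C_B at τ_opt = ln(k₂/k₁)/(k₂−k₁) gives C_{B,max}/C_{A0} = (k₁/k₂)^[k₂/(k₂−k₁)].
= (0.911/0.156)^(0.156/(0.156−0.911)) = (5.840)^(-0.2066) = 0.6945.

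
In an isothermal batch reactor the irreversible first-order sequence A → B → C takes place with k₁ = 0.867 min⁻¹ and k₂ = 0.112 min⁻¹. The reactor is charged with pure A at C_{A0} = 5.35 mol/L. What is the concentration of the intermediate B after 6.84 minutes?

Solving the coupled first-order balances gives C_B(t) = [k₁/(k₂−k₁)]·C_{A0}·(e^(−k₁t) − e^(−k₂t)).
e^(−k₁t) = e^(−0.867×6.84) = e^(−5.930) = 0.002658; e^(−k₂t) = e^(−0.7661) = 0.4648.
C_B = 0.867×5.35/(0.112−0.867) × (0.002658−0.4648) = (-6.144)×(-0.4622) = 2.839 mol/L.

2.84 mol/L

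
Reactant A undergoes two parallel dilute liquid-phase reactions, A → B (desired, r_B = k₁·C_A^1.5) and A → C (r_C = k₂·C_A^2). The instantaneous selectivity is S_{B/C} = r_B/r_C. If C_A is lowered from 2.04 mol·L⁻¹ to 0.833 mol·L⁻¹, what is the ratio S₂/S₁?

S_{B/C} = (k₁/k₂)·C_A^-0.5, so S₂/S₁ = (C_{A,2}/C_{A,1})^-0.5.
= (0.833/2.04)^(-0.5) = (0.4083)^(-0.5) = 1.56.
Selectivity toward B rises as C_A falls — low-concentration operation is favoured.

1.56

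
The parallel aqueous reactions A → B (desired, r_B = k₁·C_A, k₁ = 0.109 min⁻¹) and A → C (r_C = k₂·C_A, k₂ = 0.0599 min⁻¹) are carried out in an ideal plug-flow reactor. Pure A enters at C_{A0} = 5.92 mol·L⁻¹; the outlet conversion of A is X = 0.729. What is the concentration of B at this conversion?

C_A = C_{A0}(1−X) = 1.604 mol·L⁻¹.
Both paths are first order in A, so the instantaneous fraction to B is constant: dC_B/d(−C_A) = k₁/(k₁+k₂) = 0.6454.
C_B = 0.6454·(C_{A0}−C_A) = 0.6454×4.316 = 2.79 mol·L⁻¹.

2.79 mol·L⁻¹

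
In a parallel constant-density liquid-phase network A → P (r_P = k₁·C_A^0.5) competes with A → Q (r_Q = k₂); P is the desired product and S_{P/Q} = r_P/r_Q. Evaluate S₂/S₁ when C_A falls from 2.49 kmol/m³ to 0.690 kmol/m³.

S_{P/Q} = (k₁/k₂)·C_A^0.5, so S₂/S₁ = (C_{A,2}/C_{A,1})^0.5.
= (0.690/2.49)^0.5 = (0.2771)^0.5 = 0.526.
Selectivity toward P falls as C_A falls — high-concentration operation is favoured.

0.526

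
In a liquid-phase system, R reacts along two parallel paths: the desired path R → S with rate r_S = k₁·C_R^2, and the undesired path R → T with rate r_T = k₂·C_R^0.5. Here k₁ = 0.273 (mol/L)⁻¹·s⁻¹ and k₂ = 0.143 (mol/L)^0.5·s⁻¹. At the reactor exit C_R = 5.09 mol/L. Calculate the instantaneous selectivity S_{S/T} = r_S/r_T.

S_{S/T} = r_S/r_T = (k₁·C_R^2)/(k₂·C_R^0.5) = (k₁/k₂)·C_R^1.5.
= (0.273×5.090^2) / (0.143×5.090^0.5) = 7.073/0.3226 = 21.9.
Since the desired path is higher order in R, keeping C_R high (PFR or concentrated feed) favours S.

21.9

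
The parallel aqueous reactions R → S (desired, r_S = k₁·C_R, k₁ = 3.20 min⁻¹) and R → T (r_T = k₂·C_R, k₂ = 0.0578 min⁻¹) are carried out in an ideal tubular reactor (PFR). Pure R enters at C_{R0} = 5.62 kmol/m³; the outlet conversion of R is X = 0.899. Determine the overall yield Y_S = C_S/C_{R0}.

C_R = C_{R0}(1−X) = 0.5676 kmol/m³.
Both paths are first order in R, so the instantaneous fraction to S is constant: dC_S/d(−C_R) = k₁/(k₁+k₂) = 0.9823.
C_S = 0.9823·(C_{R0}−C_R) = 0.9823×5.052 = 4.96 kmol/m³.
Y_S = C_S/C_{R0} = 4.963/5.62 = 0.883.

0.883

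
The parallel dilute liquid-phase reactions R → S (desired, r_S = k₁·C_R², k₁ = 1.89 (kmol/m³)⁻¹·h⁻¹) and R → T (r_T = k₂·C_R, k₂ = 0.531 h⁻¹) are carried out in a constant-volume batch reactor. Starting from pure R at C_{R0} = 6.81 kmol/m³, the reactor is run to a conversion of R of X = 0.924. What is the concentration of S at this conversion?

C_R = C_{R0}(1−X) = 0.5176 kmol/m³.
Along a PFR/batch, dC_T/dC_R = −r_T/(r_S+r_T) = −k₂/(k₂+k₁·C_R).
Integrating from C_{R0} to C_R: C_T = (0.531/1.89)·ln[(0.531+1.89·6.81)/(0.531+1.89·0.518)] = 0.2810·ln(13.40/1.509) = 0.6136 kmol/m³.
Then C_S = (C_{R0}−C_R) − C_T = 6.292 − 0.6136 = 5.679 kmol/m³.

5.68 kmol/m³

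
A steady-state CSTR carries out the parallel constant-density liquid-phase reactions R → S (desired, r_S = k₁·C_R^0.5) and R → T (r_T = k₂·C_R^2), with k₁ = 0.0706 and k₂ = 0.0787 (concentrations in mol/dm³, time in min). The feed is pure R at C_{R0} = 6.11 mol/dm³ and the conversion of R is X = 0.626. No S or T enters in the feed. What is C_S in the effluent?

Exit C_R = C_{R0}(1−X) = 6.11×0.374 = 2.285 mol/dm³.
A CSTR operates uniformly at the exit composition, giving r_S = 0.1067 and r_T = 0.4110 (each k·C_R^n at C_R = 2.285).
Fraction of consumed R going to S: r_S/(r_S+r_T) = 0.2062.
C_S = 0.2062·C_{R0}·X = 0.2062×6.11×0.626 = 0.789 mol/dm³.

0.789 mol/dm³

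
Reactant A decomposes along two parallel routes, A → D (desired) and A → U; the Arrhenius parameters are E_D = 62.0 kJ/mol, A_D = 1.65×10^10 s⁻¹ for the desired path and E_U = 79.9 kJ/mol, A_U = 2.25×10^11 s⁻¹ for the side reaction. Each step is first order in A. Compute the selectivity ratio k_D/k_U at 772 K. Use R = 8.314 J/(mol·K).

1.19

Since both paths have the same order in A, the concentration cancels and S_{D/U} = k_D/k_U = (A_D/A_U)·exp[(E_U−E_D)/(RT)].
(E_U−E_D)/(RT) = (79.9−62.0)×10³/(8.314×772) = 17900/6418 = 2.789.
k_D/k_U = (1.65×10^10/2.25×10^11)·exp(2.789) = 0.07333 × 16.26 = 1.19.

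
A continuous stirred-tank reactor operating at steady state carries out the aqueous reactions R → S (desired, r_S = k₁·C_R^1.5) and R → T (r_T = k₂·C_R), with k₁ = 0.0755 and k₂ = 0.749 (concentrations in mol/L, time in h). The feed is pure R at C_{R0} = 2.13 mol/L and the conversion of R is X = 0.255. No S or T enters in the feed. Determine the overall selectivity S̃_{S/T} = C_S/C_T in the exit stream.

Exit C_R = C_{R0}(1−X) = 2.13×0.745 = 1.587 mol/L.
Rates in a CSTR are evaluated at the outlet concentration: r_S = 0.0755×1.587^1.5 = 0.1509, r_T = 0.749×1.587 = 1.189.
Overall selectivity = C_S/C_T = r_Sτ/(r_Tτ) = r_S/r_T = 0.127.

0.127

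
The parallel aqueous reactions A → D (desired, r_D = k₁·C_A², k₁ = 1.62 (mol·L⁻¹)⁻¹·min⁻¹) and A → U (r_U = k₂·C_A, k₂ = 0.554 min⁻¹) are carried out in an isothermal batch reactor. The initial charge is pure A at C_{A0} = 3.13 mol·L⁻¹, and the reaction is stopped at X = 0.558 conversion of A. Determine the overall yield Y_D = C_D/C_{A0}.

0.482

C_A = C_{A0}(1−X) = 1.383 mol·L⁻¹.
Along a PFR/batch, dC_U/dC_A = −r_U/(r_D+r_U) = −k₂/(k₂+k₁·C_A).
Integrating from C_{A0} to C_A: C_U = (0.554/1.62)·ln[(0.554+1.62·3.13)/(0.554+1.62·1.38)] = 0.3420·ln(5.625/2.795) = 0.2391 mol·L⁻¹.
Then C_D = (C_{A0}−C_A) − C_U = 1.747 − 0.2391 = 1.507 mol·L⁻¹.
Y_D = C_D/C_{A0} = 1.507/3.13 = 0.482.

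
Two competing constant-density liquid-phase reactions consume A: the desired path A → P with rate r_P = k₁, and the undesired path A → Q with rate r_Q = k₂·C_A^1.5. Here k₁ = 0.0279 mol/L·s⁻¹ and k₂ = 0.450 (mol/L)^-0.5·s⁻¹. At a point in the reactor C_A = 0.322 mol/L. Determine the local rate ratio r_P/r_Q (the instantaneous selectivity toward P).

0.339

S_{P/Q} = r_P/r_Q = (k₁)/(k₂·C_A^1.5) = (k₁/k₂)·C_A^-1.5.
= (0.0279) / (0.450×0.3220^1.5) = 0.02790/0.08222 = 0.339.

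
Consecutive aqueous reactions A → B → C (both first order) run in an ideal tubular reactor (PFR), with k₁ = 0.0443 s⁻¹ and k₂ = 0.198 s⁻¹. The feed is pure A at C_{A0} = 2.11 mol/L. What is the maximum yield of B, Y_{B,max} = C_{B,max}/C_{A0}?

0.145

For a first-order series the maximum intermediate yield is C_{B,max}/C_{A0} = (k₁/k₂)^[k₂/(k₂−k₁)].
= (0.0443/0.198)^(0.198/(0.198−0.0443)) = (0.2237)^(1.288) = 0.1453.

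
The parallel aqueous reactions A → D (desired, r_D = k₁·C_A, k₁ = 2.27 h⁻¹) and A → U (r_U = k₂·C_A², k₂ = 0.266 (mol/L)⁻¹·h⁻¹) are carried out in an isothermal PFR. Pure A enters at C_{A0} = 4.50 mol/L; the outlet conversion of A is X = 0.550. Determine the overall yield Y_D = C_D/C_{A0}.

0.399

C_A = C_{A0}(1−X) = 2.025 mol/L.
Along a PFR/batch, dC_D/dC_A = −r_D/(r_D+r_U) = −k₁/(k₁+k₂·C_A).
Integrating from C_{A0} to C_A: C_D = (2.27/0.266)·ln[(2.27+0.266·4.50)/(2.27+0.266·2.02)] = 8.534·ln(3.467/2.809) = 1.797 mol/L.
Y_D = C_D/C_{A0} = 1.797/4.50 = 0.399.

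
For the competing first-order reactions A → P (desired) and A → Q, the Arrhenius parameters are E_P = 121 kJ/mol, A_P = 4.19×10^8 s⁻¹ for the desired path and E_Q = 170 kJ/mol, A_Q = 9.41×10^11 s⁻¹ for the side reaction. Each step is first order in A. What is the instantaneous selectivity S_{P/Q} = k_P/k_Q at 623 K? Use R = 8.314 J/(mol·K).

Since both paths have the same order in A, the concentration cancels and S_{P/Q} = k_P/k_Q = (A_P/A_Q)·exp[(E_Q−E_P)/(RT)].
(E_Q−E_P)/(RT) = (170−121)×10³/(8.314×623) = 49000/5180 = 9.460.
k_P/k_Q = (4.19×10^8/9.41×10^11)·exp(9.460) = 4.453×10^-4 × 12838 = 5.72.

5.72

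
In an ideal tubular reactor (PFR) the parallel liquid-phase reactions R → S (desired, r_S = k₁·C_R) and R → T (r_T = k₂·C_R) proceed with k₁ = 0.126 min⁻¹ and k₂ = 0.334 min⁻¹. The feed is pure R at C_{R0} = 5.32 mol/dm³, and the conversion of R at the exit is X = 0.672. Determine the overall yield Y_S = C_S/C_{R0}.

0.184

C_R = C_{R0}(1−X) = 1.745 mol/dm³.
Both paths are first order in R, so the instantaneous fraction to S is constant: dC_S/d(−C_R) = k₁/(k₁+k₂) = 0.2739.
C_S = 0.2739·(C_{R0}−C_R) = 0.2739×3.575 = 0.979 mol/dm³.
Y_S = C_S/C_{R0} = 0.9793/5.32 = 0.184.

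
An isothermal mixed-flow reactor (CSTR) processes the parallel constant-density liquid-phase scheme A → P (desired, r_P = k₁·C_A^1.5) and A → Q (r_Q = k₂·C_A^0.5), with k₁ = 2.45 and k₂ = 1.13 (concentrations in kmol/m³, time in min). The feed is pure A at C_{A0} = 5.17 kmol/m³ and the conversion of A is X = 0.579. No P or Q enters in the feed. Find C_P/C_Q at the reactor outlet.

4.72

Exit C_A = C_{A0}(1−X) = 5.17×0.421 = 2.177 kmol/m³.
A CSTR operates uniformly at the exit composition, giving r_P = 7.867 and r_Q = 1.667 (each k·C_A^n at C_A = 2.177).
Overall selectivity = C_P/C_Q = r_Pτ/(r_Qτ) = r_P/r_Q = 4.72.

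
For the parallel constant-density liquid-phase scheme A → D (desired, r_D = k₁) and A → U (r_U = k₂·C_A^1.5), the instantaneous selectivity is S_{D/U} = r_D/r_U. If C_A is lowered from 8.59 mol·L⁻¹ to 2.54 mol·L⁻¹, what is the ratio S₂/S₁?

S_{D/U} = (k₁/k₂)·C_A^-1.5, so S₂/S₁ = (C_{A,2}/C_{A,1})^-1.5.
= (2.54/8.59)^(-1.5) = (0.2957)^(-1.5) = 6.22.

6.22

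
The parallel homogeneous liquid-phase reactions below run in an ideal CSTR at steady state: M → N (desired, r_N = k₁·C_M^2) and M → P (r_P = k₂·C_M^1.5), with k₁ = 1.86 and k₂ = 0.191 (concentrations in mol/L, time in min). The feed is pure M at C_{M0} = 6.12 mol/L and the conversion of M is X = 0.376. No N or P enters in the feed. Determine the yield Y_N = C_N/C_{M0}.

0.357

Exit C_M = C_{M0}(1−X) = 6.12×0.624 = 3.819 mol/L.
A CSTR operates uniformly at the exit composition, giving r_N = 27.13 and r_P = 1.425 (each k·C_M^n at C_M = 3.819).
Fraction of consumed M going to N: r_N/(r_N+r_P) = 0.9501.
C_N = 0.9501·C_{M0}·X = 0.9501×6.12×0.376 = 2.19 mol/L; Y_N = C_N/C_{M0} = 0.357.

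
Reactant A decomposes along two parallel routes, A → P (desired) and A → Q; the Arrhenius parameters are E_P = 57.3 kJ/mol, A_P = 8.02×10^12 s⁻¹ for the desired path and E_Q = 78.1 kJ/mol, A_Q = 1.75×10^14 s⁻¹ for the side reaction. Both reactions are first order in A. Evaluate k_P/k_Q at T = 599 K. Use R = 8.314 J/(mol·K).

With equal orders, S_{P/Q} = k_P/k_Q = (A_P/A_Q)·exp[(E_Q−E_P)/(RT)].
(E_Q−E_P)/(RT) = (78.1−57.3)×10³/(8.314×599) = 20800/4980 = 4.177.
k_P/k_Q = (8.02×10^12/1.75×10^14)·exp(4.177) = 0.04583 × 65.15 = 2.99.

2.99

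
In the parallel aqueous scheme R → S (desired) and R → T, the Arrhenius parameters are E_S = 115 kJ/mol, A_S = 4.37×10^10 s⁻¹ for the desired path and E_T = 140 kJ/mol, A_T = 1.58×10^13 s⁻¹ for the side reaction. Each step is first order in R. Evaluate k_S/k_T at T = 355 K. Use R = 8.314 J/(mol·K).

k_S/k_T = (A_S/A_T)·exp[−(E_S−E_T)/(RT)] = (A_S/A_T)·exp[(E_T−E_S)/(RT)].
(E_T−E_S)/(RT) = (140−115)×10³/(8.314×355) = 25000/2951 = 8.470.
k_S/k_T = (4.37×10^10/1.58×10^13)·exp(8.470) = 0.002766 × 4771 = 13.2.
Since E_S < E_T, lowering the temperature improves selectivity toward S.

13.2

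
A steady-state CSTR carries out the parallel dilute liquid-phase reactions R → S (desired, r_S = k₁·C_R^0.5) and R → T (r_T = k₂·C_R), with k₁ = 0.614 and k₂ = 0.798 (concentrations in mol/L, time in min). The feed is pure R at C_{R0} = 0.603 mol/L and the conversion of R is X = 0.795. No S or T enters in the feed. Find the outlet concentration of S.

Exit C_R = C_{R0}(1−X) = 0.603×0.205 = 0.1236 mol/L.
Rates in a CSTR are evaluated at the outlet concentration: r_S = 0.614×0.1236^0.5 = 0.2159, r_T = 0.798×0.1236 = 0.09864.
Fraction of consumed R going to S: r_S/(r_S+r_T) = 0.6864.
C_S = 0.6864·C_{R0}·X = 0.6864×0.603×0.795 = 0.329 mol/L.

0.329 mol/L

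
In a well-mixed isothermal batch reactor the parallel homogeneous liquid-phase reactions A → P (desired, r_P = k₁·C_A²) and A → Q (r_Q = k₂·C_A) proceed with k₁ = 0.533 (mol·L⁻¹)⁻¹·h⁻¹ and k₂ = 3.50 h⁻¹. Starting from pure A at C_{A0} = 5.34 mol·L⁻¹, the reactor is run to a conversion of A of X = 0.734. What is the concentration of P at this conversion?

C_A = C_{A0}(1−X) = 1.420 mol·L⁻¹.
Along a PFR/batch, dC_Q/dC_A = −r_Q/(r_P+r_Q) = −k₂/(k₂+k₁·C_A).
Integrating from C_{A0} to C_A: C_Q = (3.50/0.533)·ln[(3.50+0.533·5.34)/(3.50+0.533·1.42)] = 6.567·ln(6.346/4.257) = 2.622 mol·L⁻¹.
Then C_P = (C_{A0}−C_A) − C_Q = 3.920 − 2.622 = 1.298 mol·L⁻¹.

1.30 mol·L⁻¹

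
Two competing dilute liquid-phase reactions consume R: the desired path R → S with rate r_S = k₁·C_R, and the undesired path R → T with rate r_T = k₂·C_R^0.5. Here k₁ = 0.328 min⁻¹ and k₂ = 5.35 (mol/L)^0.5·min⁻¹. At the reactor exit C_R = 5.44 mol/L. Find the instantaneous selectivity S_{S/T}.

S_{S/T} = r_S/r_T = (k₁·C_R)/(k₂·C_R^0.5) = (k₁/k₂)·C_R^0.5.
= (0.328×5.440) / (5.35×5.440^0.5) = 1.784/12.48 = 0.143.
Since the desired path is higher order in R, keeping C_R high (PFR or concentrated feed) favours S.

0.143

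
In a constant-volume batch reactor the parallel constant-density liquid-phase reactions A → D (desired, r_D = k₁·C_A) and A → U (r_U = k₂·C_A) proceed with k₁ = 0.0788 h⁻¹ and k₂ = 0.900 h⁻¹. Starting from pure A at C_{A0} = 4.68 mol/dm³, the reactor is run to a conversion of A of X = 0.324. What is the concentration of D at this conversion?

C_A = C_{A0}(1−X) = 3.164 mol/dm³.
Both paths are first order in A, so the instantaneous fraction to D is constant: dC_D/d(−C_A) = k₁/(k₁+k₂) = 0.08051.
C_D = 0.08051·(C_{A0}−C_A) = 0.08051×1.516 = 0.122 mol/dm³.

0.122 mol/dm³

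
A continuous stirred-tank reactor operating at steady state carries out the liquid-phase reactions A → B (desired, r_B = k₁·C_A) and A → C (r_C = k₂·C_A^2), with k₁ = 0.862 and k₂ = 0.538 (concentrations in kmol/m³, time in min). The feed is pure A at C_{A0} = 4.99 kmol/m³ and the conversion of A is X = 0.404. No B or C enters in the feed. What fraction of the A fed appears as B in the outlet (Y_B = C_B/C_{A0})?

0.141

Exit C_A = C_{A0}(1−X) = 4.99×0.596 = 2.974 kmol/m³.
Rates in a CSTR are evaluated at the outlet concentration: r_B = 0.862×2.974 = 2.564, r_C = 0.538×2.974^2 = 4.759.
Fraction of consumed A going to B: r_B/(r_B+r_C) = 0.3501.
C_B = 0.3501·C_{A0}·X = 0.3501×4.99×0.404 = 0.706 kmol/m³; Y_B = C_B/C_{A0} = 0.141.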